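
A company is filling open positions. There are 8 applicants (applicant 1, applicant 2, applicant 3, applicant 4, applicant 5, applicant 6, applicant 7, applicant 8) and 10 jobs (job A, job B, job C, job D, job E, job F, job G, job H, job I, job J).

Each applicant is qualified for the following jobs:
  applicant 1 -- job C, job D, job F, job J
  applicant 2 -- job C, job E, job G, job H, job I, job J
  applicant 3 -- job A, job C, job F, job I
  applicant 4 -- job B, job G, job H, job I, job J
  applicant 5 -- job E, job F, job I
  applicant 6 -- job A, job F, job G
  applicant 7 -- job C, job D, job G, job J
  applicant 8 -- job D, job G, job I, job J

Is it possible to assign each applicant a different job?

Yes

One maximum matching: applicant 1→job D, applicant 2→job H, applicant 3→job F, applicant 4→job B, applicant 5→job I, applicant 6→job A, applicant 7→job G, applicant 8→job J.
All 8 applicants are covered.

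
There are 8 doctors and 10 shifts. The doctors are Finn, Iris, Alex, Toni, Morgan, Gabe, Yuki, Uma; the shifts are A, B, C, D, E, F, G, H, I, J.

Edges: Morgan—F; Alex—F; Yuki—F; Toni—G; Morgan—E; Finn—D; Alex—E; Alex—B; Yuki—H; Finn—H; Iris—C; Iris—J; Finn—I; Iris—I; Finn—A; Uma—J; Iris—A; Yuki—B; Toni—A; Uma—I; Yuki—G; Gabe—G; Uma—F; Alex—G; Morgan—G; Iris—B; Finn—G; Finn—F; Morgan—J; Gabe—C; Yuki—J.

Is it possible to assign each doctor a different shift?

For example, pair Finn–H, Iris–B, Alex–E, Toni–A, Morgan–F, Gabe–C, Yuki–G, Uma–J.
Every doctor is matched, so this matching saturates all of them.

Yes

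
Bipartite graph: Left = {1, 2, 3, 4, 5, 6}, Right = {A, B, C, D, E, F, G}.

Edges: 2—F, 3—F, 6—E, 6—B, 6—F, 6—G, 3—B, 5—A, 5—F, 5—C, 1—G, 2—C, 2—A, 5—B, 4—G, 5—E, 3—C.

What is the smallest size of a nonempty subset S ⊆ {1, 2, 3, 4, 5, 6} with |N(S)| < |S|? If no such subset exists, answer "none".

Take S = {1, 4}. Its neighbourhood is {G}, so |N(S)| = 1 < |S| = 2.
No single vertex violates Hall's condition since each has at least one neighbour, so 2 is the minimum.

2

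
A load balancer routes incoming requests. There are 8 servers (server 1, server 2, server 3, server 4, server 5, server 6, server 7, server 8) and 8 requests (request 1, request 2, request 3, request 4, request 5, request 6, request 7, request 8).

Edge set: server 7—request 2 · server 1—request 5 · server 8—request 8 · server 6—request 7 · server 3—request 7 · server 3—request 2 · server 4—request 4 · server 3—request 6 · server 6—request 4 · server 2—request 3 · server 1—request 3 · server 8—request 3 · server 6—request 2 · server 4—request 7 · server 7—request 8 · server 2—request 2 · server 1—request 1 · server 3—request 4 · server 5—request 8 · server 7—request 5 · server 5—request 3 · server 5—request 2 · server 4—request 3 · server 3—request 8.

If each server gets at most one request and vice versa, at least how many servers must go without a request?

A valid assignment of size 8: server 1→request 1, server 2→request 2, server 3→request 6, server 4→request 4, server 5→request 8, server 6→request 7, server 7→request 5, server 8→request 3.
This saturates every server, so 8 is the maximum.
That matches 8 of the 8, leaving 0 unmatched; no matching can do better.

0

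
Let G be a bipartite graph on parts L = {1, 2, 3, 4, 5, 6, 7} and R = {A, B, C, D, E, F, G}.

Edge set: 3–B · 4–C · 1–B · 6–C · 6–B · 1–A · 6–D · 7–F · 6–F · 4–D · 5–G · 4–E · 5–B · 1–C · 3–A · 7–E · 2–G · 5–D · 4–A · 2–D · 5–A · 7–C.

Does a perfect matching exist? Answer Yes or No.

Yes

One maximum matching: 1–B, 2–D, 3–A, 4–C, 5–G, 6–F, 7–E.
Every left vertex is matched, so this is a perfect matching.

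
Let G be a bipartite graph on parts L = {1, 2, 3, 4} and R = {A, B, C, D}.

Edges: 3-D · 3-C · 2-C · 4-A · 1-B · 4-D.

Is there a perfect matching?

A valid assignment of size 4: 1-B, 2-C, 3-D, 4-A.
All 4 left vertices are covered.

Yes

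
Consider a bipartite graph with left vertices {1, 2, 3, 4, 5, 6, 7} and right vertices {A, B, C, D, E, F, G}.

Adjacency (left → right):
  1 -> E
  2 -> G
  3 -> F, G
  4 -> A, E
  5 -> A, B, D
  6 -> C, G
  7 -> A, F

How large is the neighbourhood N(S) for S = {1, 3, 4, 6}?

5

The union of neighbours of {1, 3, 4, 6} is {A, C, E, F, G}, which has 5 elements.
Since |N(S)| = 5 ≥ |S| = 4, Hall's condition holds for this subset.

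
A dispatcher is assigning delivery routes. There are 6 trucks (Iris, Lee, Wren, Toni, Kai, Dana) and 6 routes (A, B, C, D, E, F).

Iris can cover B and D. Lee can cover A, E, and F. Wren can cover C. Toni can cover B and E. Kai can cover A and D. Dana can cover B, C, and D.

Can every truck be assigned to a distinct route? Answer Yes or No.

Yes

One maximum matching: Iris→D, Lee→F, Wren→C, Toni→E, Kai→A, Dana→B.
All 6 trucks are covered.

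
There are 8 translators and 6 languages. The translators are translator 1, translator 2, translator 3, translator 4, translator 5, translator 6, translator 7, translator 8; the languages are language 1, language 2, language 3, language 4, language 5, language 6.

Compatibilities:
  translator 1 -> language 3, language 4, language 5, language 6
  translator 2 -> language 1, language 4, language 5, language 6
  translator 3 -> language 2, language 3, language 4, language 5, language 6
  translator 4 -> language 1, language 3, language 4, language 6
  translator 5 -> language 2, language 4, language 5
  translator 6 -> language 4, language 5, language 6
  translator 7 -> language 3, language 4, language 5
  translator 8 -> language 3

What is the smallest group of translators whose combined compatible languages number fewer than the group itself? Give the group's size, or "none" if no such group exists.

6

Take S = {translator 1, translator 2, translator 4, translator 6, translator 7, translator 8}. Its neighbourhood is {language 1, language 3, language 4, language 5, language 6}, so |N(S)| = 5 < |S| = 6.
Every subset of size less than 6 has at least as many neighbours as members, so 6 is the minimum.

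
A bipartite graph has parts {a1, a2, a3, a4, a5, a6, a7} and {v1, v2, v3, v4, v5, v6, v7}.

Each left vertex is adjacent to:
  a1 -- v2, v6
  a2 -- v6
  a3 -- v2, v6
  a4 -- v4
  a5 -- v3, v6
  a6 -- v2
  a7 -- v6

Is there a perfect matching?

The set {a1, a2, a3, a6, a7} has only 2 neighbours ({v2, v6}), so by Hall's theorem at most 4 of the 7 left vertices can be matched.
Hence no matching covers every left vertex.

No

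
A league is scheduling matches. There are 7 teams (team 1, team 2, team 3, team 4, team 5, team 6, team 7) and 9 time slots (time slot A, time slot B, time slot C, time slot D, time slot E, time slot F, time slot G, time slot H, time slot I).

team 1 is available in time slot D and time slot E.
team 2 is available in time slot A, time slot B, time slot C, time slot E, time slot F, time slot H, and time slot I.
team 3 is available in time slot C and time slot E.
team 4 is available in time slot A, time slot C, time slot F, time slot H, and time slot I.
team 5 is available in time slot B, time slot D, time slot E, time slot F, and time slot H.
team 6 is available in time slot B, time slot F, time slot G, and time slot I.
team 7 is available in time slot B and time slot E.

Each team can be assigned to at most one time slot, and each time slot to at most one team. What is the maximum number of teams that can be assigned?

For example, pair team 1→time slot D, team 2→time slot I, team 3→time slot C, team 4→time slot H, team 5→time slot E, team 6→time slot F, team 7→time slot B.
This saturates every team, so 7 is the maximum.

7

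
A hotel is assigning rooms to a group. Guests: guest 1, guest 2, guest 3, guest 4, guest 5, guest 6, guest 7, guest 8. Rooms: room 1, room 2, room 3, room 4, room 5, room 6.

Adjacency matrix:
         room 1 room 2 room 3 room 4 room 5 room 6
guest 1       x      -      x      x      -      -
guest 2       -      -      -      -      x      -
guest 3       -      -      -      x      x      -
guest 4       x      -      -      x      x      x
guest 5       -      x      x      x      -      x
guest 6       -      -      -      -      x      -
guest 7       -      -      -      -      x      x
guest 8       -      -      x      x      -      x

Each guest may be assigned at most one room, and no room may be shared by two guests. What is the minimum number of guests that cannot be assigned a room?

A valid assignment of size 6: guest 1-room 3, guest 2-room 5, guest 3-room 4, guest 4-room 1, guest 5-room 2, guest 7-room 6.
The set {guest 1, guest 2, guest 3, guest 4, guest 6, guest 7, guest 8} has only 5 neighbours ({room 1, room 3, room 4, room 5, room 6}), so by Hall's theorem at most 6 of the 8 guests can be matched.
That matches 6 of the 8, leaving 2 unmatched; no matching can do better.

2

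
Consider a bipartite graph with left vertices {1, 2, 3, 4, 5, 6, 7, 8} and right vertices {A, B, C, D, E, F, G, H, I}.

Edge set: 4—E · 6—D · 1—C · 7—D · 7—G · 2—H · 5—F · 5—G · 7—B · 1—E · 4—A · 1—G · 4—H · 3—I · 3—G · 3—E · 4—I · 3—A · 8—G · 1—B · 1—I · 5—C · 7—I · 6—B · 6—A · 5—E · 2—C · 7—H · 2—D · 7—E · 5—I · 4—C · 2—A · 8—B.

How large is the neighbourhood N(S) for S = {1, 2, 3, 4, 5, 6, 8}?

The union of neighbours of {1, 2, 3, 4, 5, 6, 8} is {A, B, C, D, E, F, G, H, I}, which has 9 elements.
Since |N(S)| = 9 ≥ |S| = 7, Hall's condition holds for this subset.

9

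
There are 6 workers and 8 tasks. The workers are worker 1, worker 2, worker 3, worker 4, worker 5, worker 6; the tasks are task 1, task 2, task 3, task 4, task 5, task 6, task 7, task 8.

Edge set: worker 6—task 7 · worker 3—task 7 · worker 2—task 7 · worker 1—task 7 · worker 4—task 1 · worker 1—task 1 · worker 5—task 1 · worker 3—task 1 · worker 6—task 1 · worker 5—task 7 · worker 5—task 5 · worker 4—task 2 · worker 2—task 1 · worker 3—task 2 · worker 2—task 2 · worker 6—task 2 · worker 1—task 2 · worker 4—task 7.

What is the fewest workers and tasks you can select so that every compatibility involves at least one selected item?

The 4 edges worker 1–task 1, worker 2–task 7, worker 3–task 2, worker 5–task 5 form a matching, so any vertex cover needs at least 4 vertices (one per matched edge).
Conversely {worker 5, task 1, task 2, task 7} meets every edge and has exactly 4 vertices, so 4 is optimal.

4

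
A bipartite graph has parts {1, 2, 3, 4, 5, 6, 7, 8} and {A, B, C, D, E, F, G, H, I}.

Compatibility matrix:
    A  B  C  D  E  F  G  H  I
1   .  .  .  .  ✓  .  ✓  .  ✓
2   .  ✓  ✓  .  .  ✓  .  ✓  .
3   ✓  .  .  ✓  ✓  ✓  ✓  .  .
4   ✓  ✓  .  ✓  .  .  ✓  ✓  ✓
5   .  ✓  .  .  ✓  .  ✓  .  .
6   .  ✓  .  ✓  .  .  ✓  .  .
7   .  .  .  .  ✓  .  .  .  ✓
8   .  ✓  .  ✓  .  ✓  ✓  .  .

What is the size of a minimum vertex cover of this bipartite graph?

The 8 edges 1–G, 2–C, 3–F, 4–A, 5–E, 6–D, 7–I, 8–B form a matching, so any vertex cover needs at least 8 vertices (one per matched edge).
Conversely {1, 2, 3, 4, 5, 6, 7, 8} meets every edge and has exactly 8 vertices, so 8 is optimal.

8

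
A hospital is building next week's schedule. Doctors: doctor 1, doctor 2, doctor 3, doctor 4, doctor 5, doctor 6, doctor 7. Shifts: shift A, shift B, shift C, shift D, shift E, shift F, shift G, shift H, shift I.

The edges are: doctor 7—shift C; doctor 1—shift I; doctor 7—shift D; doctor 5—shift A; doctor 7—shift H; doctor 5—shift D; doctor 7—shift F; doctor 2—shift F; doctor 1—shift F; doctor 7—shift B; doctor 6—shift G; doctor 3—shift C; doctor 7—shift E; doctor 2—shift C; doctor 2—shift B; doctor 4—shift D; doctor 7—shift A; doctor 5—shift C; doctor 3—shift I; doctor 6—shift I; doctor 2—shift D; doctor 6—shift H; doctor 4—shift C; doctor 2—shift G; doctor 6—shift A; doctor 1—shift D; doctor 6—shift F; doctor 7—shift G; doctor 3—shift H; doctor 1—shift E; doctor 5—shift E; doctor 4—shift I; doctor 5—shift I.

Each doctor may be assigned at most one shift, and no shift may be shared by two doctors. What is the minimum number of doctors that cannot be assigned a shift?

0

One maximum matching: doctor 1-shift E, doctor 2-shift F, doctor 3-shift H, doctor 4-shift D, doctor 5-shift I, doctor 6-shift A, doctor 7-shift G.
All 7 doctors are matched, so no larger matching exists.
That matches 7 of the 7, leaving 0 unmatched; no matching can do better.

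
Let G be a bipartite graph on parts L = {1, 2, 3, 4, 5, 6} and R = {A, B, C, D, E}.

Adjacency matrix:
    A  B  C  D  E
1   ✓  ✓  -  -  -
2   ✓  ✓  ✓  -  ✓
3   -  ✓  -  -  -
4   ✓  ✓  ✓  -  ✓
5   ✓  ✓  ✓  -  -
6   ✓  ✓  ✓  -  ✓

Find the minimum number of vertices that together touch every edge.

{A, B, C, E} is a vertex cover of size 4: every edge has an endpoint in this set.
No smaller cover exists because 1–A, 2–C, 3–B, 4–E is a matching of size 4, and a cover must include an endpoint of each of these disjoint edges (König's theorem).

4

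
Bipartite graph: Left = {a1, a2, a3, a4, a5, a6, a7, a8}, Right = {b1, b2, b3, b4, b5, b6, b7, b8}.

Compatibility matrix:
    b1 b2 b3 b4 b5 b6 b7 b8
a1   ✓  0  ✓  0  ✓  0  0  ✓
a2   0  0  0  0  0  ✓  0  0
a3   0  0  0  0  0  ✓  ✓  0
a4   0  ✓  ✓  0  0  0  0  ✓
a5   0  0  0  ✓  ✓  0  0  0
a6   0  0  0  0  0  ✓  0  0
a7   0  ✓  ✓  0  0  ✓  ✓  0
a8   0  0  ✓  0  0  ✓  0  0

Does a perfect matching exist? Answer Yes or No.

No

The set {a2, a6} has only 1 neighbour ({b6}), so by Hall's theorem at most 7 of the 8 left vertices can be matched.
Hence no matching covers every left vertex.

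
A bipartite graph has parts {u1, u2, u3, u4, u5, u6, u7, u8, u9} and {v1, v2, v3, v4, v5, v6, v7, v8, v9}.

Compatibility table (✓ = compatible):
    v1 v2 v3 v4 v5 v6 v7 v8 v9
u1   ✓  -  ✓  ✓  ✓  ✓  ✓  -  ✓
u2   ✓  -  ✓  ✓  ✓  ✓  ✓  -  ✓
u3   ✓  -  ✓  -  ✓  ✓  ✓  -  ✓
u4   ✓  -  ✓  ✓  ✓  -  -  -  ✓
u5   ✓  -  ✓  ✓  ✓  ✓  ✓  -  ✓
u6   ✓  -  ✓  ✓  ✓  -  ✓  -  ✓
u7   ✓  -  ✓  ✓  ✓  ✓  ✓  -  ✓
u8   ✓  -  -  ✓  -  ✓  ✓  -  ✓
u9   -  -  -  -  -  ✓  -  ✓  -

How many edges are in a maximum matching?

8

A valid assignment of size 8: u1→v5, u2→v6, u3→v7, u4→v9, u5→v4, u6→v1, u7→v3, u9→v8.
The set {u1, u2, u3, u4, u5, u6, u7, u8} has only 7 neighbours ({v1, v3, v4, v5, v6, v7, v9}), so by Hall's theorem at most 8 of the 9 left vertices can be matched.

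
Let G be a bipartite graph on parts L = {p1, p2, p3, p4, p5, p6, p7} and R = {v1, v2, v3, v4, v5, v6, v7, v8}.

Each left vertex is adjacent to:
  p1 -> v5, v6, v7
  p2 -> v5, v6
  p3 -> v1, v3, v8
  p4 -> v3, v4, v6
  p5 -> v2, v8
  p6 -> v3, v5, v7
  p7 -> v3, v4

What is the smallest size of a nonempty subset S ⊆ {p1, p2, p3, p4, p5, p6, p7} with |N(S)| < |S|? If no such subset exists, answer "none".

A matching saturating every left vertex exists, for instance p1→v7, p2→v5, p3→v1, p4→v6, p5→v2, p6→v3, p7→v4.
By Hall's marriage theorem, this means |N(S)| ≥ |S| for every subset S, so no violating subset exists.

none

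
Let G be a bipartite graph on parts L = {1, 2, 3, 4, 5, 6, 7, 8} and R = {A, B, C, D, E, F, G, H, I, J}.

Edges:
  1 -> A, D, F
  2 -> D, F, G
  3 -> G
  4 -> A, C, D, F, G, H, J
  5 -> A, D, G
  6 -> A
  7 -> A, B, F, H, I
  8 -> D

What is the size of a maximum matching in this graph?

For example, pair 1-A, 2-F, 3-G, 4-J, 5-D, 7-H.
The set {1, 2, 3, 5, 6, 8} has only 4 neighbours ({A, D, F, G}), so by Hall's theorem at most 6 of the 8 left vertices can be matched.

6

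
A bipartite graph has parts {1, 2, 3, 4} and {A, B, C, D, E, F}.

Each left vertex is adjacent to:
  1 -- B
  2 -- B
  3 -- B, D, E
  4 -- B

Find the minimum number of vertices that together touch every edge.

A maximum matching has 2 edges (e.g. 1–B, 3–E).
By König's theorem the minimum vertex cover has the same size. One such cover is {3, B}.

2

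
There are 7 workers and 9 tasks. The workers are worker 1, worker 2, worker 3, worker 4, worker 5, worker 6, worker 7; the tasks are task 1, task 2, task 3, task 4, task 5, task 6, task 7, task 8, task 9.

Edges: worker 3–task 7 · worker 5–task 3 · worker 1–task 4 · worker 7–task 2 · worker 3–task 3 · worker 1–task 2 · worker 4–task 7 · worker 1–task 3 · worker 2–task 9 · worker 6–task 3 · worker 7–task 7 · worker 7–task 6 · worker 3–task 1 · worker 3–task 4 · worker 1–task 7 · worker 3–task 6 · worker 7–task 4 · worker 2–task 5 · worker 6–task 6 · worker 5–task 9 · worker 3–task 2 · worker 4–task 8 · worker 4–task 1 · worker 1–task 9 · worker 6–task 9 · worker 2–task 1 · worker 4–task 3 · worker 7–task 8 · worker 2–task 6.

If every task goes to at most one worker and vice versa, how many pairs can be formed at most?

7

One maximum matching: worker 1-task 4, worker 2-task 5, worker 3-task 1, worker 4-task 7, worker 5-task 9, worker 6-task 6, worker 7-task 8.
All 7 workers are matched, so no larger matching exists.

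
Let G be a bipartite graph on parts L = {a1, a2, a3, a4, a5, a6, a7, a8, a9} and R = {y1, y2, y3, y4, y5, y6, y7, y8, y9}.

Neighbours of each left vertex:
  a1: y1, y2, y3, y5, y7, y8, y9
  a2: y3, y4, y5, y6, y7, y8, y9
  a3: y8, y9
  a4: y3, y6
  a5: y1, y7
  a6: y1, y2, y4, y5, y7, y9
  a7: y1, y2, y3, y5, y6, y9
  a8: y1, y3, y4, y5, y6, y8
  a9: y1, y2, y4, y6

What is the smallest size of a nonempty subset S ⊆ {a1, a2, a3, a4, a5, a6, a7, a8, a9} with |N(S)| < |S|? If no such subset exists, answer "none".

A matching saturating every left vertex exists, for instance a1→y5, a2→y6, a3→y8, a4→y3, a5→y7, a6→y9, a7→y2, a8→y4, a9→y1.
By Hall's marriage theorem, this means |N(S)| ≥ |S| for every subset S, so no violating subset exists.

none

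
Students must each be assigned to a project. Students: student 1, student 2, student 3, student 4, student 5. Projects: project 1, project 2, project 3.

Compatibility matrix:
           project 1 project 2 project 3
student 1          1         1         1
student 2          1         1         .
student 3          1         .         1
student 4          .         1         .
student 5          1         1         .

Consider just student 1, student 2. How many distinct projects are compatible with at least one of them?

The union of neighbours of {student 1, student 2} is {project 1, project 2, project 3}, which has 3 elements.
Since |N(S)| = 3 ≥ |S| = 2, Hall's condition holds for this subset.

3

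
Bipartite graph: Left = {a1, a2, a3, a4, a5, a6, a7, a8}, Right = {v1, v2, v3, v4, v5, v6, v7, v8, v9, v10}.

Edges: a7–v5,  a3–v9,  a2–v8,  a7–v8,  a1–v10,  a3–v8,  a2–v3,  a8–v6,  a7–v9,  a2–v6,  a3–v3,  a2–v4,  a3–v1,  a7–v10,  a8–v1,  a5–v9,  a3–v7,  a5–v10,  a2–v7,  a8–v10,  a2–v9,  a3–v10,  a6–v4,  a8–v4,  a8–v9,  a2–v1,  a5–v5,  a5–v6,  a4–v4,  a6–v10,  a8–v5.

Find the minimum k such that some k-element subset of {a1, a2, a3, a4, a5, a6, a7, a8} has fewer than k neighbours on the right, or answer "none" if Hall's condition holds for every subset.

Take S = {a1, a4, a6}. Its neighbourhood is {v4, v10}, so |N(S)| = 2 < |S| = 3.
Every subset of size less than 3 has at least as many neighbours as members, so 3 is the minimum.

3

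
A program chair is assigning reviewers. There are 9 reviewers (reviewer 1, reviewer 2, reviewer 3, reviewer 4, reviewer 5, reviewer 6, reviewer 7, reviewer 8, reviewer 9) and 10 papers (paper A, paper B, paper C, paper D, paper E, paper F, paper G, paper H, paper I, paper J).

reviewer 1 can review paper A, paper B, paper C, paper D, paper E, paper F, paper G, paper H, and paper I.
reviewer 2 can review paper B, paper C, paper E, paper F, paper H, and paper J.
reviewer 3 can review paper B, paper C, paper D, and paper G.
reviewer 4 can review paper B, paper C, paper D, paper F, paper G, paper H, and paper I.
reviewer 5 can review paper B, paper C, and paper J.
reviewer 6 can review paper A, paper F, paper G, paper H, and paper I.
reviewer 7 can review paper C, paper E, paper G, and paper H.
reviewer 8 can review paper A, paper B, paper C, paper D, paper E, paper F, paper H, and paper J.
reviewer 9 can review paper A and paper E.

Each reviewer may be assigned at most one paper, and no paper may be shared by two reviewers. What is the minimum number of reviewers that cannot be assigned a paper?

One maximum matching: reviewer 1→paper G, reviewer 2→paper B, reviewer 3→paper D, reviewer 4→paper I, reviewer 5→paper J, reviewer 6→paper F, reviewer 7→paper H, reviewer 8→paper C, reviewer 9→paper E.
All 9 reviewers are matched, so no larger matching exists.
That matches 9 of the 9, leaving 0 unmatched; no matching can do better.

0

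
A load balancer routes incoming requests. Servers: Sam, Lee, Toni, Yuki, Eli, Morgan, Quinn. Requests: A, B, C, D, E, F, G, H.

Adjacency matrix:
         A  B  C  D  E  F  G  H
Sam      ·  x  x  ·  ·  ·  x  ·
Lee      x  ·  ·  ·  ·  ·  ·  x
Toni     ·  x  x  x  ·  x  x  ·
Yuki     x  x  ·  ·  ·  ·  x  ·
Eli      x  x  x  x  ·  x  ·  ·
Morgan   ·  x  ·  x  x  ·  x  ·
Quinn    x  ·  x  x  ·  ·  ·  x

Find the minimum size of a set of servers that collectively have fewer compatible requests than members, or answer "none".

A matching saturating every server exists, for instance Sam→B, Lee→H, Toni→F, Yuki→G, Eli→A, Morgan→E, Quinn→C.
By Hall's marriage theorem, this means |N(S)| ≥ |S| for every subset S, so no violating subset exists.

none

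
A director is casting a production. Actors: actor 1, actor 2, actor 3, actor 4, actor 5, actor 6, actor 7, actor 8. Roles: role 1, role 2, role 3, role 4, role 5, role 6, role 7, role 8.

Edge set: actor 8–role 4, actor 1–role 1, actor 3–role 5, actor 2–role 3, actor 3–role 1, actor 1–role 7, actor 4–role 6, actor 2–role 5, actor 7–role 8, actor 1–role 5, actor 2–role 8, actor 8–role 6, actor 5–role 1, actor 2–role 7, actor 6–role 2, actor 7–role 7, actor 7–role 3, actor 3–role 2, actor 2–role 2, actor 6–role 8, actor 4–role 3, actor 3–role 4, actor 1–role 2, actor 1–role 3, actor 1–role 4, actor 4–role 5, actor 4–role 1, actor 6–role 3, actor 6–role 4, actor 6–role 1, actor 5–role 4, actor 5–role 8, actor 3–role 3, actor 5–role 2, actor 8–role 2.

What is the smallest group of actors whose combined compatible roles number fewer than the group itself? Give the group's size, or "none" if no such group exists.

none

A matching saturating every actor exists, for instance actor 1→role 7, actor 2→role 5, actor 3→role 4, actor 4→role 6, actor 5→role 8, actor 6→role 1, actor 7→role 3, actor 8→role 2.
By Hall's marriage theorem, this means |N(S)| ≥ |S| for every subset S, so no violating subset exists.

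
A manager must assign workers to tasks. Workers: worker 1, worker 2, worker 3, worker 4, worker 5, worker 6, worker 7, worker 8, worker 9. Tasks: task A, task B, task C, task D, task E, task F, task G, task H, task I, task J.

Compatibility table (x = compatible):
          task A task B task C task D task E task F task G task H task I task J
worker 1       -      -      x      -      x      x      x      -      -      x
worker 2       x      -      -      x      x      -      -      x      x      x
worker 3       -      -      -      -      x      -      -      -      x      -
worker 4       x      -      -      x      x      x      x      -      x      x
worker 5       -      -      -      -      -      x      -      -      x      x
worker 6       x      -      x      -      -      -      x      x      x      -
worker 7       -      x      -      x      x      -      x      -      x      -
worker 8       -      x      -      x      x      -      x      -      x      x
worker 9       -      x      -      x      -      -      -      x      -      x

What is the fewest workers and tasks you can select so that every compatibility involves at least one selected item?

The 9 edges worker 1–task C, worker 2–task H, worker 3–task E, worker 4–task F, worker 5–task J, worker 6–task A, worker 7–task G, worker 8–task I, worker 9–task D form a matching, so any vertex cover needs at least 9 vertices (one per matched edge).
Conversely {worker 1, worker 2, worker 3, worker 4, worker 5, worker 6, worker 7, worker 8, worker 9} meets every edge and has exactly 9 vertices, so 9 is optimal.

9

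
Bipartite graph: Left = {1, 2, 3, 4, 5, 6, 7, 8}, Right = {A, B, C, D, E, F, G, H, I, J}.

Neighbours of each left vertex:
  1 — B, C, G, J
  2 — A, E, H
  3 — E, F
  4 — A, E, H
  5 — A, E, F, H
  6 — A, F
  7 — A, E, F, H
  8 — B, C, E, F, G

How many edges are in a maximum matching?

6

For example, pair 1-B, 2-E, 3-F, 4-A, 5-H, 8-G.
The set {2, 3, 4, 5, 6, 7} has only 4 neighbours ({A, E, F, H}), so by Hall's theorem at most 6 of the 8 left vertices can be matched.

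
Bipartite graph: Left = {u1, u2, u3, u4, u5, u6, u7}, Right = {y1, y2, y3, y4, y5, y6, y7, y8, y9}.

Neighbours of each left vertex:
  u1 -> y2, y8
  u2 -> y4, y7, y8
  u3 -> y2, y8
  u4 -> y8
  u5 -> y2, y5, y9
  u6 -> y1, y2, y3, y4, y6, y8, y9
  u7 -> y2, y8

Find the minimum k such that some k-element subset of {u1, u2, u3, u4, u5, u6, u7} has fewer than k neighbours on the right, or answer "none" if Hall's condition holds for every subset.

Take S = {u1, u3, u4}. Its neighbourhood is {y2, y8}, so |N(S)| = 2 < |S| = 3.
Every subset of size less than 3 has at least as many neighbours as members, so 3 is the minimum.

3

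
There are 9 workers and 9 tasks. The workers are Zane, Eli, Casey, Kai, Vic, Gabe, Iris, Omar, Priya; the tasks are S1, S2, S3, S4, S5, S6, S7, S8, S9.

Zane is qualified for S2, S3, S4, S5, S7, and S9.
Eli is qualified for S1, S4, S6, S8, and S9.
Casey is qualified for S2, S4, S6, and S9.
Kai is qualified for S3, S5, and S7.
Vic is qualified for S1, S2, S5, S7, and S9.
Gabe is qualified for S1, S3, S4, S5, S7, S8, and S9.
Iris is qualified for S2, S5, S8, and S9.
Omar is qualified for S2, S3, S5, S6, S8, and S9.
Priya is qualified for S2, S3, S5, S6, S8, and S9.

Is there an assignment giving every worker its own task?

One maximum matching: Zane-S3, Eli-S4, Casey-S9, Kai-S5, Vic-S7, Gabe-S1, Iris-S8, Omar-S6, Priya-S2.
All 9 workers are covered.

Yes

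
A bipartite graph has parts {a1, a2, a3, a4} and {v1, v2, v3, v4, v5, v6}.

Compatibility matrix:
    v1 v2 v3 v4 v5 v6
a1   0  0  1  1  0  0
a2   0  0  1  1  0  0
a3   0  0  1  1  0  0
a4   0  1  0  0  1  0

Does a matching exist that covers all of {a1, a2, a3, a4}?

The set {a1, a2, a3} has only 2 neighbours ({v3, v4}), so by Hall's theorem at most 3 of the 4 left vertices can be matched.
Hence no matching covers every left vertex.

No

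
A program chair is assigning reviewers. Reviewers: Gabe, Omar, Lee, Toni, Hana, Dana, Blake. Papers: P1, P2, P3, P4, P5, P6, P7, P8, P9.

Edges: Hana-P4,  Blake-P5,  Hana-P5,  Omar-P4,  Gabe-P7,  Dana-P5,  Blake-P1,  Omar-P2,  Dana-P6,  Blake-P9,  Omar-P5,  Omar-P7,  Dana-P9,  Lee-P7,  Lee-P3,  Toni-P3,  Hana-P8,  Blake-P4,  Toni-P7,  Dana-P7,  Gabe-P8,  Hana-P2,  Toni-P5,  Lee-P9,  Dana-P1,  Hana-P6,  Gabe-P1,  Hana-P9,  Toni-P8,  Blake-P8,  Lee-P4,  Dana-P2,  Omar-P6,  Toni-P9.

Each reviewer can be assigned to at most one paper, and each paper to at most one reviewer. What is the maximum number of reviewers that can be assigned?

7

A valid assignment of size 7: Gabe-P8, Omar-P7, Lee-P9, Toni-P3, Hana-P6, Dana-P2, Blake-P1.
This saturates every reviewer, so 7 is the maximum.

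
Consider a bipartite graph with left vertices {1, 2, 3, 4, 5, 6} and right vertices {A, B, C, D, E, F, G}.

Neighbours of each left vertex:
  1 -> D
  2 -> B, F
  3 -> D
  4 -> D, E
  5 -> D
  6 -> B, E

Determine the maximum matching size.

For example, pair 1-D, 2-F, 4-E, 6-B.
The set {1, 3, 5} has only 1 neighbour ({D}), so by Hall's theorem at most 4 of the 6 left vertices can be matched.

4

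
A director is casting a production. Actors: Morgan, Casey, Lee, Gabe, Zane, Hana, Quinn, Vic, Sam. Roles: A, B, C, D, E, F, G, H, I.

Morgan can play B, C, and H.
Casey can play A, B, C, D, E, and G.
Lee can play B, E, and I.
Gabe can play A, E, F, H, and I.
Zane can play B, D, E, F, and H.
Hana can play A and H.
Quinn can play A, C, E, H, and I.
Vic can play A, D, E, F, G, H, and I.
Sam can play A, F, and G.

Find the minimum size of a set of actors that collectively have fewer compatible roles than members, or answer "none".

none

A matching saturating every actor exists, for instance Morgan→C, Casey→G, Lee→B, Gabe→A, Zane→D, Hana→H, Quinn→I, Vic→E, Sam→F.
By Hall's marriage theorem, this means |N(S)| ≥ |S| for every subset S, so no violating subset exists.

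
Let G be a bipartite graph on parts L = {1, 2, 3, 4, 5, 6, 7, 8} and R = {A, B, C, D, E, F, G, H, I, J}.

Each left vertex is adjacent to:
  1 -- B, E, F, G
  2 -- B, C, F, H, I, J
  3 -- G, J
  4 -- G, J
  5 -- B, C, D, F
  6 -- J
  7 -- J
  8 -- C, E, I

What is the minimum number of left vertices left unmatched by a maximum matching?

2

A valid assignment of size 6: 1→B, 2→H, 3→G, 4→J, 5→F, 8→E.
The set {3, 4, 6, 7} has only 2 neighbours ({G, J}), so by Hall's theorem at most 6 of the 8 left vertices can be matched.
That matches 6 of the 8, leaving 2 unmatched; no matching can do better.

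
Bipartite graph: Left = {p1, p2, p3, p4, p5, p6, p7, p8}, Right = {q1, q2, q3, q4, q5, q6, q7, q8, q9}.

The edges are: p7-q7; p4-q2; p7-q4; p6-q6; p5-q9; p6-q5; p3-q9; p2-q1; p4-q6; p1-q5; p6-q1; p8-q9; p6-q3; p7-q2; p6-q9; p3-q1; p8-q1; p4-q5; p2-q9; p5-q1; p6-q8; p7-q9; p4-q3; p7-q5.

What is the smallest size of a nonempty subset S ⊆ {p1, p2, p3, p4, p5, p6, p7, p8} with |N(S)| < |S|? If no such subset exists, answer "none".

3

Take S = {p2, p3, p5}. Its neighbourhood is {q1, q9}, so |N(S)| = 2 < |S| = 3.
Every subset of size less than 3 has at least as many neighbours as members, so 3 is the minimum.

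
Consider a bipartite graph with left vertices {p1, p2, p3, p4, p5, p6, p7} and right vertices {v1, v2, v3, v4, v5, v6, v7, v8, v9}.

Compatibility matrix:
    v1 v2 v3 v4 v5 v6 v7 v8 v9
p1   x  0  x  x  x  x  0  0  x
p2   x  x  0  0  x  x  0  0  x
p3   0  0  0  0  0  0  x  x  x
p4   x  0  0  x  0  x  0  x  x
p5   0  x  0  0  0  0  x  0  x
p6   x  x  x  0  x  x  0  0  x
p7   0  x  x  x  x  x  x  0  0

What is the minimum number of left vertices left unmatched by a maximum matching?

0

A valid assignment of size 7: p1-v1, p2-v6, p3-v9, p4-v8, p5-v7, p6-v2, p7-v3.
All 7 left vertices are matched, so no larger matching exists.
That matches 7 of the 7, leaving 0 unmatched; no matching can do better.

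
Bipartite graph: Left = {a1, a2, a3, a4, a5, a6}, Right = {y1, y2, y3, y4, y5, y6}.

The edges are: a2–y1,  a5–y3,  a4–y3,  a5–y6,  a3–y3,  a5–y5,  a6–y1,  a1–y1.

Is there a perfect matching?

The set {a1, a2, a3, a4, a6} has only 2 neighbours ({y1, y3}), so by Hall's theorem at most 3 of the 6 left vertices can be matched.
Hence no matching covers every left vertex.

No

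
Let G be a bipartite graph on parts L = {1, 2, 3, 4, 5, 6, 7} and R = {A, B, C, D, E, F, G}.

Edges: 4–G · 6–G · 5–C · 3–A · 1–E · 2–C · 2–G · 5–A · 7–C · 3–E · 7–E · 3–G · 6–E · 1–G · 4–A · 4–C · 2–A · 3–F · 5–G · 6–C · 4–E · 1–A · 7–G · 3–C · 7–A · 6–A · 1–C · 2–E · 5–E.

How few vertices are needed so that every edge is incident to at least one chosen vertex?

{3, A, C, E, G} is a vertex cover of size 5: every edge has an endpoint in this set.
No smaller cover exists because 1–A, 2–G, 3–F, 4–C, 5–E is a matching of size 5, and a cover must include an endpoint of each of these disjoint edges (König's theorem).

5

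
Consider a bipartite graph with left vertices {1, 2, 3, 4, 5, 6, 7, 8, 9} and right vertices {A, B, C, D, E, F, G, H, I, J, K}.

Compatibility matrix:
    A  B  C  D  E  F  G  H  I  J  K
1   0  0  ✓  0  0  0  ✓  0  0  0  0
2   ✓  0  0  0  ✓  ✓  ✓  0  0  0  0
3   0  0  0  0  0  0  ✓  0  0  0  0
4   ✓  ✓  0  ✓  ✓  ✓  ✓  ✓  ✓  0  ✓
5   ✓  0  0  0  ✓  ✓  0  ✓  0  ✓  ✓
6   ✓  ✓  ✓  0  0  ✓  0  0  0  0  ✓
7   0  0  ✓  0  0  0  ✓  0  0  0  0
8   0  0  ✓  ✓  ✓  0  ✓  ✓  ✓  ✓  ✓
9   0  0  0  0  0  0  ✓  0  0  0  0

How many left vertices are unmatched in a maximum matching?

2

For example, pair 1-C, 2-E, 3-G, 4-K, 5-A, 6-B, 8-J.
The set {1, 3, 7, 9} has only 2 neighbours ({C, G}), so by Hall's theorem at most 7 of the 9 left vertices can be matched.
That matches 7 of the 9, leaving 2 unmatched; no matching can do better.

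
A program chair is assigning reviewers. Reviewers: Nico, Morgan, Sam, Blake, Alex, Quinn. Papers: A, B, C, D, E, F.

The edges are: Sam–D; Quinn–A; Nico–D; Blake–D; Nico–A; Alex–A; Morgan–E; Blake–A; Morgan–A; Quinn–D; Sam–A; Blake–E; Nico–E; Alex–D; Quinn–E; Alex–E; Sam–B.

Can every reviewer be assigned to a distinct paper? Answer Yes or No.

No

The set {Nico, Morgan, Blake, Alex, Quinn} has only 3 neighbours ({A, D, E}), so by Hall's theorem at most 4 of the 6 reviewers can be matched.
Hence no matching covers every reviewer.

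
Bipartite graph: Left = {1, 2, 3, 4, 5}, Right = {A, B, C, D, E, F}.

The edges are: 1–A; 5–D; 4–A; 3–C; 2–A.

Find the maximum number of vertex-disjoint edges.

3

A valid assignment of size 3: 1-A, 3-C, 5-D.
The set {1, 2, 4} has only 1 neighbour ({A}), so by Hall's theorem at most 3 of the 5 left vertices can be matched.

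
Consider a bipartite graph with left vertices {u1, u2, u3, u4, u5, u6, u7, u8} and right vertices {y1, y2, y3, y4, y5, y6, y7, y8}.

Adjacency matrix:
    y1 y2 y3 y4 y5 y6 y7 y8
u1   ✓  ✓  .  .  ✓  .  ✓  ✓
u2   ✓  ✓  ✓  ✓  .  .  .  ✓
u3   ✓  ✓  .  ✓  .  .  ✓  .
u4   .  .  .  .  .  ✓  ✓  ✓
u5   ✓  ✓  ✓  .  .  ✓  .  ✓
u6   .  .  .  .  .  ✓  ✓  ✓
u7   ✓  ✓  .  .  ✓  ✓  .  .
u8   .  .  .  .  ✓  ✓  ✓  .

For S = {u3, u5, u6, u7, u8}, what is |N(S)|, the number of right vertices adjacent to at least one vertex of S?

The union of neighbours of {u3, u5, u6, u7, u8} is {y1, y2, y3, y4, y5, y6, y7, y8}, which has 8 elements.
Since |N(S)| = 8 ≥ |S| = 5, Hall's condition holds for this subset.

8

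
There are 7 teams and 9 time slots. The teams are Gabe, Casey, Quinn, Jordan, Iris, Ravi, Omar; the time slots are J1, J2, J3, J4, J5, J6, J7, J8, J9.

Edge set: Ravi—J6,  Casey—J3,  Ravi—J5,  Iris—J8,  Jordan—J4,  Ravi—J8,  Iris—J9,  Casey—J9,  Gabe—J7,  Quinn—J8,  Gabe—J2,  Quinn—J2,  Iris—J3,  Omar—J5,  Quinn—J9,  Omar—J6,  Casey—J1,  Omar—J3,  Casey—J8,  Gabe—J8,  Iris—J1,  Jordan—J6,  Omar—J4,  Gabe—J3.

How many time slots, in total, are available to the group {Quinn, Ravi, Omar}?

The union of neighbours of {Quinn, Ravi, Omar} is {J2, J3, J4, J5, J6, J8, J9}, which has 7 elements.
Since |N(S)| = 7 ≥ |S| = 3, Hall's condition holds for this subset.

7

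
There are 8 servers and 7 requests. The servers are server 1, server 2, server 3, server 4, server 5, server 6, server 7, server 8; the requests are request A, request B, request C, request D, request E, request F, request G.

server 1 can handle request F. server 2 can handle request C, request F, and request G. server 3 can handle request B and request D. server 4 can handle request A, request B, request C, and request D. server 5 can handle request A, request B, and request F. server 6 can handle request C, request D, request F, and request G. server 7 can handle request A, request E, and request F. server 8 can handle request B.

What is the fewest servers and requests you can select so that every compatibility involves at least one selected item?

{server 7, request A, request B, request C, request D, request F, request G} is a vertex cover of size 7: every edge has an endpoint in this set.
No smaller cover exists because server 1–request F, server 2–request G, server 3–request B, server 4–request D, server 5–request A, server 6–request C, server 7–request E is a matching of size 7, and a cover must include an endpoint of each of these disjoint edges (König's theorem).

7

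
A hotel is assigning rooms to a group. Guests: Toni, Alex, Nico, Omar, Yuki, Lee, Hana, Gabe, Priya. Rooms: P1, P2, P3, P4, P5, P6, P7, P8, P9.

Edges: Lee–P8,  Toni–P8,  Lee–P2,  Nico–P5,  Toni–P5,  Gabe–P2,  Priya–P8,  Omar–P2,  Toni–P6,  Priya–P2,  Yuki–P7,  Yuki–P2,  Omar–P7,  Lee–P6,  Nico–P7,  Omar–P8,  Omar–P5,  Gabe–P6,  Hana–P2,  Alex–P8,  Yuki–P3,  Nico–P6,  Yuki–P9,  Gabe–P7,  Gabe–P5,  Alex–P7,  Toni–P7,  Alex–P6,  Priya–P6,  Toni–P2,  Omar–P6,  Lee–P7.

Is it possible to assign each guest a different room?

No

The set {Toni, Alex, Nico, Omar, Lee, Hana, Gabe, Priya} has only 5 neighbours ({P2, P5, P6, P7, P8}), so by Hall's theorem at most 6 of the 9 guests can be matched.
Hence no matching covers every guest.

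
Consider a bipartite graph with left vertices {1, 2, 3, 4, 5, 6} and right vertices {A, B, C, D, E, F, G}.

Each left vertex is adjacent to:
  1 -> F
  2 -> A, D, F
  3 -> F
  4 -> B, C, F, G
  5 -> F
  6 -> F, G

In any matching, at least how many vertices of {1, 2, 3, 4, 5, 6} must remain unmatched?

2

One maximum matching: 1→F, 2→D, 4→B, 6→G.
The set {1, 3, 5} has only 1 neighbour ({F}), so by Hall's theorem at most 4 of the 6 left vertices can be matched.
That matches 4 of the 6, leaving 2 unmatched; no matching can do better.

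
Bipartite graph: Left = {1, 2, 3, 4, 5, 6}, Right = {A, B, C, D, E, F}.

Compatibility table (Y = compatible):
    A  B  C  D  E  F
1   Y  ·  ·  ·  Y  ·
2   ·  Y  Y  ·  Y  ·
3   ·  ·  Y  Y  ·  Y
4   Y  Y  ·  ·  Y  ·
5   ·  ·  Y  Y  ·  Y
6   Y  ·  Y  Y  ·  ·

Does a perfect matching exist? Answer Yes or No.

Yes

One maximum matching: 1→A, 2→E, 3→F, 4→B, 5→D, 6→C.
All 6 left vertices are covered.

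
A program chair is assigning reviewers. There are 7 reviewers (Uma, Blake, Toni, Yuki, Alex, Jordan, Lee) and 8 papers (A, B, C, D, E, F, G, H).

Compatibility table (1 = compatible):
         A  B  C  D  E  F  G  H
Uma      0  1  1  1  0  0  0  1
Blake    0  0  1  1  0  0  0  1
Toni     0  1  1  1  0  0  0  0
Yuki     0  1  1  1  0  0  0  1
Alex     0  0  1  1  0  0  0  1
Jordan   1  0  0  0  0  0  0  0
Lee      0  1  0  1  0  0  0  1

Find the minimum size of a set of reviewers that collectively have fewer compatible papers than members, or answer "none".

Take S = {Uma, Blake, Toni, Yuki, Alex}. Its neighbourhood is {B, C, D, H}, so |N(S)| = 4 < |S| = 5.
Every subset of size less than 5 has at least as many neighbours as members, so 5 is the minimum.

5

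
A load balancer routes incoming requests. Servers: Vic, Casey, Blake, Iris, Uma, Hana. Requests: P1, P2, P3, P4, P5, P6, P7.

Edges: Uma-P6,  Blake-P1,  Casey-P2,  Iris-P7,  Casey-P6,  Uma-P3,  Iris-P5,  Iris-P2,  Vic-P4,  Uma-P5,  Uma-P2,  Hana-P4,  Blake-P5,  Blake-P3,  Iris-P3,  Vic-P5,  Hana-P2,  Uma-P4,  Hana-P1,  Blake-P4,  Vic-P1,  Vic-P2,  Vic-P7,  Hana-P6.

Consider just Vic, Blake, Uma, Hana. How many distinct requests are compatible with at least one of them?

7

The union of neighbours of {Vic, Blake, Uma, Hana} is {P1, P2, P3, P4, P5, P6, P7}, which has 7 elements.
Since |N(S)| = 7 ≥ |S| = 4, Hall's condition holds for this subset.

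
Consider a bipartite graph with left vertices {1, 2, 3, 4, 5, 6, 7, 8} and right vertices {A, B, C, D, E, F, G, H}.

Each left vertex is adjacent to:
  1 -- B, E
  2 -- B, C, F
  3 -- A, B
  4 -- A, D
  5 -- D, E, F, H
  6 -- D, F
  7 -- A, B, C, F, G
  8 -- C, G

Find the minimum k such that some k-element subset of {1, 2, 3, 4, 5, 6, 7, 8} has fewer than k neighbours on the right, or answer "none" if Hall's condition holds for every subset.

A matching saturating every left vertex exists, for instance 1→E, 2→B, 3→A, 4→D, 5→H, 6→F, 7→G, 8→C.
By Hall's marriage theorem, this means |N(S)| ≥ |S| for every subset S, so no violating subset exists.

none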